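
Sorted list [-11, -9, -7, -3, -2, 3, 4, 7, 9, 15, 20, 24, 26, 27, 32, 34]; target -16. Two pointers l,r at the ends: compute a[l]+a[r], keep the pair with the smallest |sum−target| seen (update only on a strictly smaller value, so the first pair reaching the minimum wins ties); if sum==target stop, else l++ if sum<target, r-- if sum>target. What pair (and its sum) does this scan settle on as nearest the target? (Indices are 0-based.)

pair (-9, -7) with sum -16 (|Δ|=0)

l=0 r=15: -11+34=23 d=39 *, r--
l=0 r=14: -11+32=21 d=37 *, r--
l=0 r=13: -11+27=16 d=32 *, r--
l=0 r=12: -11+26=15 d=31 *, r--
l=0 r=11: -11+24=13 d=29 *, r--
l=0 r=10: -11+20=9 d=25 *, r--
l=0 r=9: -11+15=4 d=20 *, r--
l=0 r=8: -11+9=-2 d=14 *, r--
l=0 r=7: -11+7=-4 d=12 *, r--
l=0 r=6: -11+4=-7 d=9 *, r--
l=0 r=5: -11+3=-8 d=8 *, r--
l=0 r=4: -11+-2=-13 d=3 *, r--
l=0 r=3: -11+-3=-14 d=2 *, r--
l=0 r=2: -11+-7=-18 d=2, l++
l=1 r=2: -9+-7=-16 d=0 *, stop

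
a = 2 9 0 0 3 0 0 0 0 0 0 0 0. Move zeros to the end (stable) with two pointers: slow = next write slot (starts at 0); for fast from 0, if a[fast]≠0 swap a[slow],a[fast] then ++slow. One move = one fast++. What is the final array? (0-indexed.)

slow=0 fast=0: a[fast]=2≠0 swap→a[0]=2, slow++,fast++
slow=1 fast=1: a[fast]=9≠0 swap→a[1]=9, slow++,fast++
slow=2 fast=2: a[fast]=0, fast++
slow=2 fast=3: a[fast]=0, fast++
slow=2 fast=4: a[fast]=3≠0 swap→a[2]=3, slow++,fast++
slow=3 fast=5: a[fast]=0, fast++
slow=3 fast=6: a[fast]=0, fast++
slow=3 fast=7: a[fast]=0, fast++
slow=3 fast=8: a[fast]=0, fast++
slow=3 fast=9: a[fast]=0, fast++
slow=3 fast=10: a[fast]=0, fast++
slow=3 fast=11: a[fast]=0, fast++
slow=3 fast=12: a[fast]=0, fast++

[2, 9, 3, 0, 0, 0, 0, 0, 0, 0, 0, 0, 0]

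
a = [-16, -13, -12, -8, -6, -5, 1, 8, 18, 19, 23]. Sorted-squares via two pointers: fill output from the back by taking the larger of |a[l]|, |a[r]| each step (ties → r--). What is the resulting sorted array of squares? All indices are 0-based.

l=0 r=10: |-16|<=|23| out[10]=529, r--
l=0 r=9: |-16|<=|19| out[9]=361, r--
l=0 r=8: |-16|<=|18| out[8]=324, r--
l=0 r=7: |-16|>|8| out[7]=256, l++
l=1 r=7: |-13|>|8| out[6]=169, l++
l=2 r=7: |-12|>|8| out[5]=144, l++
l=3 r=7: |-8|<=|8| out[4]=64, r--
l=3 r=6: |-8|>|1| out[3]=64, l++
l=4 r=6: |-6|>|1| out[2]=36, l++
l=5 r=6: |-5|>|1| out[1]=25, l++
l=6 r=6: |1|<=|1| out[0]=1, r--

[1, 25, 36, 64, 64, 144, 169, 256, 324, 361, 529]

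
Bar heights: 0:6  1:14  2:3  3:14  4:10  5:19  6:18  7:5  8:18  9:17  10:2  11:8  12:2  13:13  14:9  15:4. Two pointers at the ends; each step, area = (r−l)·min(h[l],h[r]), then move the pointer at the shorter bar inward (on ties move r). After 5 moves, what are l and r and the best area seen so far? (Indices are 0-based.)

[0,15] min(6,4)*15=60 best=60 * → r--
[0,14] min(6,9)*14=84 best=84 * → l++
[1,14] min(14,9)*13=117 best=117 * → r--
[1,13] min(14,13)*12=156 best=156 * → r--
[1,12] min(14,2)*11=22 best=156 → r--

l=1, r=11, best area=156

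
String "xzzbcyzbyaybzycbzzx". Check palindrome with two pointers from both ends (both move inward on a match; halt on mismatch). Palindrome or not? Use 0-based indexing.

l=0 r=18: 'x'=='x', l++,r--
l=1 r=17: 'z'=='z', l++,r--
l=2 r=16: 'z'=='z', l++,r--
l=3 r=15: 'b'=='b', l++,r--
l=4 r=14: 'c'=='c', l++,r--
l=5 r=13: 'y'=='y', l++,r--
l=6 r=12: 'z'=='z', l++,r--
l=7 r=11: 'b'=='b', l++,r--
l=8 r=10: 'y'=='y', l++,r--

palindrome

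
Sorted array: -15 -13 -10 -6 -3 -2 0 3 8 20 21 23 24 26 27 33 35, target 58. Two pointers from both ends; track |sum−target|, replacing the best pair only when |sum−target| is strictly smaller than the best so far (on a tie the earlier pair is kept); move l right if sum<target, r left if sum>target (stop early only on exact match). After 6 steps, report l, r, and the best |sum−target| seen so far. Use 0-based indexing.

l=0 r=16: -15+35=20 d=38 *, l++
l=1 r=16: -13+35=22 d=36 *, l++
l=2 r=16: -10+35=25 d=33 *, l++
l=3 r=16: -6+35=29 d=29 *, l++
l=4 r=16: -3+35=32 d=26 *, l++
l=5 r=16: -2+35=33 d=25 *, l++

l=6, r=16, best |Δ|=25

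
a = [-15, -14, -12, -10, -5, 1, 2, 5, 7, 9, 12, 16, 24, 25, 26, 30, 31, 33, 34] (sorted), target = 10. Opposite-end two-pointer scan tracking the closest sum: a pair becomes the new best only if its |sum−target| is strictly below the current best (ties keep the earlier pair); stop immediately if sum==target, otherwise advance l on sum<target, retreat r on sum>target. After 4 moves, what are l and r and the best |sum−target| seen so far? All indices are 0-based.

[0,18] -15+34=19 d=9 * → r--
[0,17] -15+33=18 d=8 * → r--
[0,16] -15+31=16 d=6 * → r--
[0,15] -15+30=15 d=5 * → r--

l=0, r=14, best |Δ|=5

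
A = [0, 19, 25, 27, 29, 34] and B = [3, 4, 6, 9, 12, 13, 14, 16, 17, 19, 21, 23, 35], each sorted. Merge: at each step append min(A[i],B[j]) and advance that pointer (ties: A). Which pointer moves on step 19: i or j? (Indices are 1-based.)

[i=1,j=1] A[i]=0<=B[j]=3 take 0 → i++
[i=2,j=1] A[i]=19>B[j]=3 take 3 → j++
[i=2,j=2] A[i]=19>B[j]=4 take 4 → j++
[i=2,j=3] A[i]=19>B[j]=6 take 6 → j++
[i=2,j=4] A[i]=19>B[j]=9 take 9 → j++
[i=2,j=5] A[i]=19>B[j]=12 take 12 → j++
[i=2,j=6] A[i]=19>B[j]=13 take 13 → j++
[i=2,j=7] A[i]=19>B[j]=14 take 14 → j++
[i=2,j=8] A[i]=19>B[j]=16 take 16 → j++
[i=2,j=9] A[i]=19>B[j]=17 take 17 → j++
[i=2,j=10] A[i]=19<=B[j]=19 take 19 → i++
[i=3,j=10] A[i]=25>B[j]=19 take 19 → j++
[i=3,j=11] A[i]=25>B[j]=21 take 21 → j++
[i=3,j=12] A[i]=25>B[j]=23 take 23 → j++
[i=3,j=13] A[i]=25<=B[j]=35 take 25 → i++
[i=4,j=13] A[i]=27<=B[j]=35 take 27 → i++
[i=5,j=13] A[i]=29<=B[j]=35 take 29 → i++
[i=6,j=13] A[i]=34<=B[j]=35 take 34 → i++
[i=7,j=13] A done, take B[j]=35 → j++

j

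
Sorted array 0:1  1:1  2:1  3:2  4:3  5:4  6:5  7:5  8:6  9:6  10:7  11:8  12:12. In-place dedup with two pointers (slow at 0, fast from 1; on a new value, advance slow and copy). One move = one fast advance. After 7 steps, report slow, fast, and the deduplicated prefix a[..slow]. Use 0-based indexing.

slow=4, fast=8, prefix=[1, 2, 3, 4, 5]

(s=0,f=1) a[fast]=1=a[slow] dup → fast++
(s=0,f=2) a[fast]=1=a[slow] dup → fast++
(s=0,f=3) a[fast]=2≠a[slow]=1 write a[1]=2 → slow++,fast++
(s=1,f=4) a[fast]=3≠a[slow]=2 write a[2]=3 → slow++,fast++
(s=2,f=5) a[fast]=4≠a[slow]=3 write a[3]=4 → slow++,fast++
(s=3,f=6) a[fast]=5≠a[slow]=4 write a[4]=5 → slow++,fast++
(s=4,f=7) a[fast]=5=a[slow] dup → fast++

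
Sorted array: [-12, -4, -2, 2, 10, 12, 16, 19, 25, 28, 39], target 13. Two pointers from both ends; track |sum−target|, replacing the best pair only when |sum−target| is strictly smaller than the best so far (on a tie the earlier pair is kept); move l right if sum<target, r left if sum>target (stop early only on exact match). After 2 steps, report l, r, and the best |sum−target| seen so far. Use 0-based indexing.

[0,10] -12+39=27 d=14 * → r--
[0,9] -12+28=16 d=3 * → r--

l=0, r=8, best |Δ|=3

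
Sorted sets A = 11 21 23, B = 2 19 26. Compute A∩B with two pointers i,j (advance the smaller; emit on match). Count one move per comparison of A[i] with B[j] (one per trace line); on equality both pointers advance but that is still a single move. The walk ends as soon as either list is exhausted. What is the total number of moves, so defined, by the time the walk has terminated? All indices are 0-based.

i=0 j=0: 11>2, j++
i=0 j=1: 11<19, i++
i=1 j=1: 21>19, j++
i=1 j=2: 21<26, i++
i=2 j=2: 23<26, i++

5 moves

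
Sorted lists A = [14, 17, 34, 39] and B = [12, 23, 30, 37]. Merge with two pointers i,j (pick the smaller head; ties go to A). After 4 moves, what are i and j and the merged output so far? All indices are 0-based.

i=2, j=2, merged so far=[12, 14, 17, 23]

i=0 j=0: A[i]=14>B[j]=12 take 12, j++
i=0 j=1: A[i]=14<=B[j]=23 take 14, i++
i=1 j=1: A[i]=17<=B[j]=23 take 17, i++
i=2 j=1: A[i]=34>B[j]=23 take 23, j++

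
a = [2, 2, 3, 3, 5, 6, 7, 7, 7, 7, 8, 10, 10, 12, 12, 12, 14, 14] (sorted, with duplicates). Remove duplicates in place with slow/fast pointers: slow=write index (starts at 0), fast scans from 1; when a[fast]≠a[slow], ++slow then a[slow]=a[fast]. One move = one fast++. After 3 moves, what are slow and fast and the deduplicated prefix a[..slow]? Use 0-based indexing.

slow=1, fast=4, prefix=[2, 3]

slow=0 fast=1: a[fast]=2=a[slow] dup, fast++
slow=0 fast=2: a[fast]=3≠a[slow]=2 write a[1]=3, slow++,fast++
slow=1 fast=3: a[fast]=3=a[slow] dup, fast++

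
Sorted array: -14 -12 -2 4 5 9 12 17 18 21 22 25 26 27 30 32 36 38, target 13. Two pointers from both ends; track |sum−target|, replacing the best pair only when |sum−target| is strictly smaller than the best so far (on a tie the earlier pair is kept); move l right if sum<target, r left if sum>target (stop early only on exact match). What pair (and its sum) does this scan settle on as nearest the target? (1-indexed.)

l=1 r=18: -14+38=24 d=11 *, r--
l=1 r=17: -14+36=22 d=9 *, r--
l=1 r=16: -14+32=18 d=5 *, r--
l=1 r=15: -14+30=16 d=3 *, r--
l=1 r=14: -14+27=13 d=0 *, stop

pair (-14, 27) with sum 13 (|Δ|=0)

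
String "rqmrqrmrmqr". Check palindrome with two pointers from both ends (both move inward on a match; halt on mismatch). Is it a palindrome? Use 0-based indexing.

not a palindrome (mismatch at 4,6)

l=0 r=10: 'r'=='r', l++,r--
l=1 r=9: 'q'=='q', l++,r--
l=2 r=8: 'm'=='m', l++,r--
l=3 r=7: 'r'=='r', l++,r--
l=4 r=6: 'q'!='m', stop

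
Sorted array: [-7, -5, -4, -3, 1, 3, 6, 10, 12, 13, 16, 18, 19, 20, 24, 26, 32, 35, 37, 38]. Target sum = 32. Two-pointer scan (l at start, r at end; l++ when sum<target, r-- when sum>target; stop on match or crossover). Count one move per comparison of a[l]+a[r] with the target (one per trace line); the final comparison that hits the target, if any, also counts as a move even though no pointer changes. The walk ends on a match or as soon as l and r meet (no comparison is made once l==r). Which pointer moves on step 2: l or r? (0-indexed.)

r

[0,19] -7+38=31 <32 → l++
[1,19] -5+38=33 >32 → r--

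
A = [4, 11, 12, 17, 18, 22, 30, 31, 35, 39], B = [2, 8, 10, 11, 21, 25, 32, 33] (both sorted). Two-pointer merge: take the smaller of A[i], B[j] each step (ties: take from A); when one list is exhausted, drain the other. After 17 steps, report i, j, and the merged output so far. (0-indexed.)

i=9, j=8, merged so far=[2, 4, 8, 10, 11, 11, 12, 17, 18, 21, 22, 25, 30, 31, 32, 33, 35]

i=0 j=0: A[i]=4>B[j]=2 take 2, j++
i=0 j=1: A[i]=4<=B[j]=8 take 4, i++
i=1 j=1: A[i]=11>B[j]=8 take 8, j++
i=1 j=2: A[i]=11>B[j]=10 take 10, j++
i=1 j=3: A[i]=11<=B[j]=11 take 11, i++
i=2 j=3: A[i]=12>B[j]=11 take 11, j++
i=2 j=4: A[i]=12<=B[j]=21 take 12, i++
i=3 j=4: A[i]=17<=B[j]=21 take 17, i++
i=4 j=4: A[i]=18<=B[j]=21 take 18, i++
i=5 j=4: A[i]=22>B[j]=21 take 21, j++
i=5 j=5: A[i]=22<=B[j]=25 take 22, i++
i=6 j=5: A[i]=30>B[j]=25 take 25, j++
i=6 j=6: A[i]=30<=B[j]=32 take 30, i++
i=7 j=6: A[i]=31<=B[j]=32 take 31, i++
i=8 j=6: A[i]=35>B[j]=32 take 32, j++
i=8 j=7: A[i]=35>B[j]=33 take 33, j++
i=8 j=8: B done, take A[i]=35, i++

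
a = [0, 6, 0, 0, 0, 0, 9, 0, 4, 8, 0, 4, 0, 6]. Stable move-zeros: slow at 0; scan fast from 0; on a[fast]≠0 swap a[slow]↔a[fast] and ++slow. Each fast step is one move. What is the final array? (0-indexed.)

(s=0,f=0) a[fast]=0 → fast++
(s=0,f=1) a[fast]=6≠0 swap→a[0]=6 → slow++,fast++
(s=1,f=2) a[fast]=0 → fast++
(s=1,f=3) a[fast]=0 → fast++
(s=1,f=4) a[fast]=0 → fast++
(s=1,f=5) a[fast]=0 → fast++
(s=1,f=6) a[fast]=9≠0 swap→a[1]=9 → slow++,fast++
(s=2,f=7) a[fast]=0 → fast++
(s=2,f=8) a[fast]=4≠0 swap→a[2]=4 → slow++,fast++
(s=3,f=9) a[fast]=8≠0 swap→a[3]=8 → slow++,fast++
(s=4,f=10) a[fast]=0 → fast++
(s=4,f=11) a[fast]=4≠0 swap→a[4]=4 → slow++,fast++
(s=5,f=12) a[fast]=0 → fast++
(s=5,f=13) a[fast]=6≠0 swap→a[5]=6 → slow++,fast++

[6, 9, 4, 8, 4, 6, 0, 0, 0, 0, 0, 0, 0, 0]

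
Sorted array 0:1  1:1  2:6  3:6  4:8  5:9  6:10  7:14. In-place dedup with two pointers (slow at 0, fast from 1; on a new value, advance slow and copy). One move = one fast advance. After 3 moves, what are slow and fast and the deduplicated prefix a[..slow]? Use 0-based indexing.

(s=0,f=1) a[fast]=1=a[slow] dup → fast++
(s=0,f=2) a[fast]=6≠a[slow]=1 write a[1]=6 → slow++,fast++
(s=1,f=3) a[fast]=6=a[slow] dup → fast++

slow=1, fast=4, prefix=[1, 6]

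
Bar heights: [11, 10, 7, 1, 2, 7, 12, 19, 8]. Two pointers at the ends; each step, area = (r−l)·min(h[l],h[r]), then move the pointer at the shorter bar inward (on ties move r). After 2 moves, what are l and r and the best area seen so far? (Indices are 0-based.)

l=0 r=8: min(11,8)*8=64 best=64 *, r--
l=0 r=7: min(11,19)*7=77 best=77 *, l++

l=1, r=7, best area=77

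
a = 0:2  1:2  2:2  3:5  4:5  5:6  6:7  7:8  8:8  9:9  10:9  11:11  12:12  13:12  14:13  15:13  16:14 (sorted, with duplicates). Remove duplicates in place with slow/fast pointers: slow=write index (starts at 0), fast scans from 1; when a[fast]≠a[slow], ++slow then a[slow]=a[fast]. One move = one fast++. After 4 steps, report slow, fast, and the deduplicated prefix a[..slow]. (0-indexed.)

(s=0,f=1) a[fast]=2=a[slow] dup → fast++
(s=0,f=2) a[fast]=2=a[slow] dup → fast++
(s=0,f=3) a[fast]=5≠a[slow]=2 write a[1]=5 → slow++,fast++
(s=1,f=4) a[fast]=5=a[slow] dup → fast++

slow=1, fast=5, prefix=[2, 5]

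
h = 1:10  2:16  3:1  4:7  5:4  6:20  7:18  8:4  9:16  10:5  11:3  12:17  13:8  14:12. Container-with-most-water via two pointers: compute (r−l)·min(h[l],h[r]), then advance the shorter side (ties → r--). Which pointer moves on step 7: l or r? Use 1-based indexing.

l

l=1 r=14: min(10,12)*13=130 best=130 *, l++
l=2 r=14: min(16,12)*12=144 best=144 *, r--
l=2 r=13: min(16,8)*11=88 best=144, r--
l=2 r=12: min(16,17)*10=160 best=160 *, l++
l=3 r=12: min(1,17)*9=9 best=160, l++
l=4 r=12: min(7,17)*8=56 best=160, l++
l=5 r=12: min(4,17)*7=28 best=160, l++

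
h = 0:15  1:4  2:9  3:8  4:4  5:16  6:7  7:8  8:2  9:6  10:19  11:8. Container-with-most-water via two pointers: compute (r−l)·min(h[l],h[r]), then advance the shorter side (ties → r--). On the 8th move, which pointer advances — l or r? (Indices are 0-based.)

l

l=0 r=11: min(15,8)*11=88 best=88 *, r--
l=0 r=10: min(15,19)*10=150 best=150 *, l++
l=1 r=10: min(4,19)*9=36 best=150, l++
l=2 r=10: min(9,19)*8=72 best=150, l++
l=3 r=10: min(8,19)*7=56 best=150, l++
l=4 r=10: min(4,19)*6=24 best=150, l++
l=5 r=10: min(16,19)*5=80 best=150, l++
l=6 r=10: min(7,19)*4=28 best=150, l++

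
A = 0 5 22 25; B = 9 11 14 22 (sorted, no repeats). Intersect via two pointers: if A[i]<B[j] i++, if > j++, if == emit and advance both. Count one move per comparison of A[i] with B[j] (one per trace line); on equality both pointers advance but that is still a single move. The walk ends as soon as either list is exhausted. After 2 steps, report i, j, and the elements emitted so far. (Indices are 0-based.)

i=2, j=0, emitted=[]

i=0 j=0: 0<9, i++
i=1 j=0: 5<9, i++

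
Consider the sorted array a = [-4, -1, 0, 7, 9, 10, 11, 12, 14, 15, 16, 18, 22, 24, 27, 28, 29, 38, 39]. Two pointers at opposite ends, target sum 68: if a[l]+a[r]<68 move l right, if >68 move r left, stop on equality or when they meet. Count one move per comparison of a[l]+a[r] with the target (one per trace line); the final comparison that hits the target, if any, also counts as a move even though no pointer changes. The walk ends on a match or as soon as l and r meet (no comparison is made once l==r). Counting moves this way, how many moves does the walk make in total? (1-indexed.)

17 moves

[1,19] -4+39=35 <68 → l++
[2,19] -1+39=38 <68 → l++
[3,19] 0+39=39 <68 → l++
[4,19] 7+39=46 <68 → l++
[5,19] 9+39=48 <68 → l++
[6,19] 10+39=49 <68 → l++
[7,19] 11+39=50 <68 → l++
[8,19] 12+39=51 <68 → l++
[9,19] 14+39=53 <68 → l++
[10,19] 15+39=54 <68 → l++
[11,19] 16+39=55 <68 → l++
[12,19] 18+39=57 <68 → l++
[13,19] 22+39=61 <68 → l++
[14,19] 24+39=63 <68 → l++
[15,19] 27+39=66 <68 → l++
[16,19] 28+39=67 <68 → l++
[17,19] 29+39=68 → found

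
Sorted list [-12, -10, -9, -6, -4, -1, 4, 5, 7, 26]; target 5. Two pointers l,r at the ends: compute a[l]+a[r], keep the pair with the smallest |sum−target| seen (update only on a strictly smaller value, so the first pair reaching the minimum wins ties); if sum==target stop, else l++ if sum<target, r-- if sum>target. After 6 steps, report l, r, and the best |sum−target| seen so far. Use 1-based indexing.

l=6, r=9, best |Δ|=2

l=1 r=10: -12+26=14 d=9 *, r--
l=1 r=9: -12+7=-5 d=10, l++
l=2 r=9: -10+7=-3 d=8 *, l++
l=3 r=9: -9+7=-2 d=7 *, l++
l=4 r=9: -6+7=1 d=4 *, l++
l=5 r=9: -4+7=3 d=2 *, l++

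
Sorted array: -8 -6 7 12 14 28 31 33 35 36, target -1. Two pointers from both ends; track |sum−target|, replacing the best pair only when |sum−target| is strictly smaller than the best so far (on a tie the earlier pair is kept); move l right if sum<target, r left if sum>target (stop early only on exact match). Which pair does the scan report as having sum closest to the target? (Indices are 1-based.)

pair (-8, 7) with sum -1 (|Δ|=0)

l=1 r=10: -8+36=28 d=29 *, r--
l=1 r=9: -8+35=27 d=28 *, r--
l=1 r=8: -8+33=25 d=26 *, r--
l=1 r=7: -8+31=23 d=24 *, r--
l=1 r=6: -8+28=20 d=21 *, r--
l=1 r=5: -8+14=6 d=7 *, r--
l=1 r=4: -8+12=4 d=5 *, r--
l=1 r=3: -8+7=-1 d=0 *, stop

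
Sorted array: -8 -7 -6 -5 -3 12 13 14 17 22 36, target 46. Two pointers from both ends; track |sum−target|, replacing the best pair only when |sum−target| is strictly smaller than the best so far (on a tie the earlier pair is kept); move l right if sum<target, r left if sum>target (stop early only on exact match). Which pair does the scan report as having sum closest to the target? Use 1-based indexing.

[1,11] -8+36=28 d=18 * → l++
[2,11] -7+36=29 d=17 * → l++
[3,11] -6+36=30 d=16 * → l++
[4,11] -5+36=31 d=15 * → l++
[5,11] -3+36=33 d=13 * → l++
[6,11] 12+36=48 d=2 * → r--
[6,10] 12+22=34 d=12 → l++
[7,10] 13+22=35 d=11 → l++
[8,10] 14+22=36 d=10 → l++
[9,10] 17+22=39 d=7 → l++

pair (12, 36) with sum 48 (|Δ|=2)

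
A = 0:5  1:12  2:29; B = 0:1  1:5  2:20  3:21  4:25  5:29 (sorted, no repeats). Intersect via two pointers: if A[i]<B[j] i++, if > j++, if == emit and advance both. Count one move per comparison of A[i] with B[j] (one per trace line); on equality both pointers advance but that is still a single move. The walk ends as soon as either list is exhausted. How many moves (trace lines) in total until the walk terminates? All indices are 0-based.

[i=0,j=0] 5>1 → j++
[i=0,j=1] 5==5 emit → i++,j++
[i=1,j=2] 12<20 → i++
[i=2,j=2] 29>20 → j++
[i=2,j=3] 29>21 → j++
[i=2,j=4] 29>25 → j++
[i=2,j=5] 29==29 emit → i++,j++

7 moves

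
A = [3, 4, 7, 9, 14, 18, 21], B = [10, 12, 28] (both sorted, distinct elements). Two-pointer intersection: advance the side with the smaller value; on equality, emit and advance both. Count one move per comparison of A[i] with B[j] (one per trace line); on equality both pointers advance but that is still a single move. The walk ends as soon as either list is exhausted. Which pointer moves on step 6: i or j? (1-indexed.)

i=1 j=1: 3<10, i++
i=2 j=1: 4<10, i++
i=3 j=1: 7<10, i++
i=4 j=1: 9<10, i++
i=5 j=1: 14>10, j++
i=5 j=2: 14>12, j++

j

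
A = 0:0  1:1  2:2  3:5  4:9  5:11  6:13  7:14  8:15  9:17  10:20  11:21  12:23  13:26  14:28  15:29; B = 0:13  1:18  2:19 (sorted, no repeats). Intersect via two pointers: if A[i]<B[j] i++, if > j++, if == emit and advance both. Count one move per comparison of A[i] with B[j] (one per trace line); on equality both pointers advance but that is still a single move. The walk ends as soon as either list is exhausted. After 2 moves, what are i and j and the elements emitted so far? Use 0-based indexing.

i=2, j=0, emitted=[]

[i=0,j=0] 0<13 → i++
[i=1,j=0] 1<13 → i++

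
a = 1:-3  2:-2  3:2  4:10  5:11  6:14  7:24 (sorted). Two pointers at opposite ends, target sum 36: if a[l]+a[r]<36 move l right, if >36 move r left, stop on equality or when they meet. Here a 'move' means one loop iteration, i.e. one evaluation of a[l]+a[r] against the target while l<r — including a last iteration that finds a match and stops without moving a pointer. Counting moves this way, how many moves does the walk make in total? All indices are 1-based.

[1,7] -3+24=21 <36 → l++
[2,7] -2+24=22 <36 → l++
[3,7] 2+24=26 <36 → l++
[4,7] 10+24=34 <36 → l++
[5,7] 11+24=35 <36 → l++
[6,7] 14+24=38 >36 → r--

6 moves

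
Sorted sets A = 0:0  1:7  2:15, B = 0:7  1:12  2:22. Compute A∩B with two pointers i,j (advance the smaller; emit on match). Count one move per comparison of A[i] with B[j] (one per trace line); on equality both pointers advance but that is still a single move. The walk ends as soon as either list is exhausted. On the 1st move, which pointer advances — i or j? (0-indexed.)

i=0 j=0: 0<7, i++

i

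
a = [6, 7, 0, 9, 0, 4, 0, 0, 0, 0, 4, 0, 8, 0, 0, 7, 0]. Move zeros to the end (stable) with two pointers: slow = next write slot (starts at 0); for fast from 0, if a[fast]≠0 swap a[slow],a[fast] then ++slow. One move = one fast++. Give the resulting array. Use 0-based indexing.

[6, 7, 9, 4, 4, 8, 7, 0, 0, 0, 0, 0, 0, 0, 0, 0, 0]

(s=0,f=0) a[fast]=6≠0 swap→a[0]=6 → slow++,fast++
(s=1,f=1) a[fast]=7≠0 swap→a[1]=7 → slow++,fast++
(s=2,f=2) a[fast]=0 → fast++
(s=2,f=3) a[fast]=9≠0 swap→a[2]=9 → slow++,fast++
(s=3,f=4) a[fast]=0 → fast++
(s=3,f=5) a[fast]=4≠0 swap→a[3]=4 → slow++,fast++
(s=4,f=6) a[fast]=0 → fast++
(s=4,f=7) a[fast]=0 → fast++
(s=4,f=8) a[fast]=0 → fast++
(s=4,f=9) a[fast]=0 → fast++
(s=4,f=10) a[fast]=4≠0 swap→a[4]=4 → slow++,fast++
(s=5,f=11) a[fast]=0 → fast++
(s=5,f=12) a[fast]=8≠0 swap→a[5]=8 → slow++,fast++
(s=6,f=13) a[fast]=0 → fast++
(s=6,f=14) a[fast]=0 → fast++
(s=6,f=15) a[fast]=7≠0 swap→a[6]=7 → slow++,fast++
(s=7,f=16) a[fast]=0 → fast++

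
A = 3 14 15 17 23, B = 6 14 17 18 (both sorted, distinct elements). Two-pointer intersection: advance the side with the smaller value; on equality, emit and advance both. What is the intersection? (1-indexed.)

intersection = [14, 17]

i=1 j=1: 3<6, i++
i=2 j=1: 14>6, j++
i=2 j=2: 14==14 emit, i++,j++
i=3 j=3: 15<17, i++
i=4 j=3: 17==17 emit, i++,j++
i=5 j=4: 23>18, j++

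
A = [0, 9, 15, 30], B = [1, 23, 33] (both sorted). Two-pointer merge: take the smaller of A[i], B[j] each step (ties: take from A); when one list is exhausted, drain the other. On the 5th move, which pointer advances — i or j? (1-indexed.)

j

i=1 j=1: A[i]=0<=B[j]=1 take 0, i++
i=2 j=1: A[i]=9>B[j]=1 take 1, j++
i=2 j=2: A[i]=9<=B[j]=23 take 9, i++
i=3 j=2: A[i]=15<=B[j]=23 take 15, i++
i=4 j=2: A[i]=30>B[j]=23 take 23, j++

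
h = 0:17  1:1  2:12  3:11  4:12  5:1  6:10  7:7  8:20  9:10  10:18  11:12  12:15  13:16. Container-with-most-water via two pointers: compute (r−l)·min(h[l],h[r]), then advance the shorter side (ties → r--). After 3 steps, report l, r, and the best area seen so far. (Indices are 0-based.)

l=0, r=10, best area=208

[0,13] min(17,16)*13=208 best=208 * → r--
[0,12] min(17,15)*12=180 best=208 → r--
[0,11] min(17,12)*11=132 best=208 → r--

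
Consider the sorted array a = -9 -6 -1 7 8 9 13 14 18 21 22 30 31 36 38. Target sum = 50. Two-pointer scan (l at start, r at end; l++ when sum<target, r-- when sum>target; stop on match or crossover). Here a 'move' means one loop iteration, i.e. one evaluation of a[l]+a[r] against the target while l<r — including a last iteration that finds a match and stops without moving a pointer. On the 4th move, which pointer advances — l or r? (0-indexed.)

l=0 r=14: -9+38=29 <50, l++
l=1 r=14: -6+38=32 <50, l++
l=2 r=14: -1+38=37 <50, l++
l=3 r=14: 7+38=45 <50, l++

l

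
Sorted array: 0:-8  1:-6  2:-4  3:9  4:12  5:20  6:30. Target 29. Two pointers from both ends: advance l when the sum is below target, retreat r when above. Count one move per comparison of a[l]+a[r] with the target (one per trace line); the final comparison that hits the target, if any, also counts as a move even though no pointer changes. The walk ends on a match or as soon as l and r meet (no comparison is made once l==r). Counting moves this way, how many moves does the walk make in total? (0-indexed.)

5 moves

[0,6] -8+30=22 <29 → l++
[1,6] -6+30=24 <29 → l++
[2,6] -4+30=26 <29 → l++
[3,6] 9+30=39 >29 → r--
[3,5] 9+20=29 → found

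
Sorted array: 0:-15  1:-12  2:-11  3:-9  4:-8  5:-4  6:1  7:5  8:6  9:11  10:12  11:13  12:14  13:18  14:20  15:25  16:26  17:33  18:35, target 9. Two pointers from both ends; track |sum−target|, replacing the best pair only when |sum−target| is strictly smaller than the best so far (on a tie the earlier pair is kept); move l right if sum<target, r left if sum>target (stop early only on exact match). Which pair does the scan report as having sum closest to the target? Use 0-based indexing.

pair (-11, 20) with sum 9 (|Δ|=0)

l=0 r=18: -15+35=20 d=11 *, r--
l=0 r=17: -15+33=18 d=9 *, r--
l=0 r=16: -15+26=11 d=2 *, r--
l=0 r=15: -15+25=10 d=1 *, r--
l=0 r=14: -15+20=5 d=4, l++
l=1 r=14: -12+20=8 d=1, l++
l=2 r=14: -11+20=9 d=0 *, stop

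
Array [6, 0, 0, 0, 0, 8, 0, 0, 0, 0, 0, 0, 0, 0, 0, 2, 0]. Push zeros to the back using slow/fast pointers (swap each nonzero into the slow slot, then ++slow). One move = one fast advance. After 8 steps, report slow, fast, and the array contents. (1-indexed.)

slow=3, fast=9, a=[6, 8, 0, 0, 0, 0, 0, 0, 0, 0, 0, 0, 0, 0, 0, 2, 0]

(s=1,f=1) a[fast]=6≠0 swap→a[1]=6 → slow++,fast++
(s=2,f=2) a[fast]=0 → fast++
(s=2,f=3) a[fast]=0 → fast++
(s=2,f=4) a[fast]=0 → fast++
(s=2,f=5) a[fast]=0 → fast++
(s=2,f=6) a[fast]=8≠0 swap→a[2]=8 → slow++,fast++
(s=3,f=7) a[fast]=0 → fast++
(s=3,f=8) a[fast]=0 → fast++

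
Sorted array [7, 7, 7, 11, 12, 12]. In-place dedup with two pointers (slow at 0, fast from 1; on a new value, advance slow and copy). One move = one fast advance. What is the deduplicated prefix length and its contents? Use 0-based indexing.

length 3; prefix = [7, 11, 12]

(s=0,f=1) a[fast]=7=a[slow] dup → fast++
(s=0,f=2) a[fast]=7=a[slow] dup → fast++
(s=0,f=3) a[fast]=11≠a[slow]=7 write a[1]=11 → slow++,fast++
(s=1,f=4) a[fast]=12≠a[slow]=11 write a[2]=12 → slow++,fast++
(s=2,f=5) a[fast]=12=a[slow] dup → fast++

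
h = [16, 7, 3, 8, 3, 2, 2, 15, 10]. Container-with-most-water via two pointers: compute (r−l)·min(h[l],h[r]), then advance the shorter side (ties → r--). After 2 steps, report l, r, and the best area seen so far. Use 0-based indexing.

l=0 r=8: min(16,10)*8=80 best=80 *, r--
l=0 r=7: min(16,15)*7=105 best=105 *, r--

l=0, r=6, best area=105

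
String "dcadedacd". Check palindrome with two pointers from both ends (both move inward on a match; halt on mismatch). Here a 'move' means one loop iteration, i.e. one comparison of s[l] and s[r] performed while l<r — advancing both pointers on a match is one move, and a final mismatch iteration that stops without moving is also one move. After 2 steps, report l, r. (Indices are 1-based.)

l=3, r=7

[1,9] 'd'=='d' → l++,r--
[2,8] 'c'=='c' → l++,r--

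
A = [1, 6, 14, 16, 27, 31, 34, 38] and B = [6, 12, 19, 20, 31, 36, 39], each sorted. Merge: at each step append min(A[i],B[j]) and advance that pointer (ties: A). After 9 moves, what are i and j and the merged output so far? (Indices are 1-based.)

i=6, j=5, merged so far=[1, 6, 6, 12, 14, 16, 19, 20, 27]

i=1 j=1: A[i]=1<=B[j]=6 take 1, i++
i=2 j=1: A[i]=6<=B[j]=6 take 6, i++
i=3 j=1: A[i]=14>B[j]=6 take 6, j++
i=3 j=2: A[i]=14>B[j]=12 take 12, j++
i=3 j=3: A[i]=14<=B[j]=19 take 14, i++
i=4 j=3: A[i]=16<=B[j]=19 take 16, i++
i=5 j=3: A[i]=27>B[j]=19 take 19, j++
i=5 j=4: A[i]=27>B[j]=20 take 20, j++
i=5 j=5: A[i]=27<=B[j]=31 take 27, i++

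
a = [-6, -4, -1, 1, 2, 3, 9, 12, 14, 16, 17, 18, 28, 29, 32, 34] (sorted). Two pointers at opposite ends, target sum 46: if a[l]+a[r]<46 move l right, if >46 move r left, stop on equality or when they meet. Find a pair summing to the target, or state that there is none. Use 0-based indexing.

(12, 34)

l=0 r=15: -6+34=28 <46, l++
l=1 r=15: -4+34=30 <46, l++
l=2 r=15: -1+34=33 <46, l++
l=3 r=15: 1+34=35 <46, l++
l=4 r=15: 2+34=36 <46, l++
l=5 r=15: 3+34=37 <46, l++
l=6 r=15: 9+34=43 <46, l++
l=7 r=15: 12+34=46, found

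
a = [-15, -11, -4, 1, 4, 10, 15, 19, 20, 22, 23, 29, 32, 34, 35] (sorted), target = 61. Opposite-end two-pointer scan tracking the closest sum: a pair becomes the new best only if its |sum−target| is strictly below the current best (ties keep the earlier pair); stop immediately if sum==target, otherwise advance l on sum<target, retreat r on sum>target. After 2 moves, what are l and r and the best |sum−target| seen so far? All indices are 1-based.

l=1 r=15: -15+35=20 d=41 *, l++
l=2 r=15: -11+35=24 d=37 *, l++

l=3, r=15, best |Δ|=37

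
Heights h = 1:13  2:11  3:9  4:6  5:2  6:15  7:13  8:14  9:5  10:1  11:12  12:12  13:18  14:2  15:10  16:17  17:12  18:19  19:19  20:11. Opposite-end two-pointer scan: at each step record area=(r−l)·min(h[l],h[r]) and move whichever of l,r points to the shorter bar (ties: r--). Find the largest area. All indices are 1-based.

[1,20] min(13,11)*19=209 best=209 * → r--
[1,19] min(13,19)*18=234 best=234 * → l++
[2,19] min(11,19)*17=187 best=234 → l++
[3,19] min(9,19)*16=144 best=234 → l++
[4,19] min(6,19)*15=90 best=234 → l++
[5,19] min(2,19)*14=28 best=234 → l++
[6,19] min(15,19)*13=195 best=234 → l++
[7,19] min(13,19)*12=156 best=234 → l++
[8,19] min(14,19)*11=154 best=234 → l++
[9,19] min(5,19)*10=50 best=234 → l++
[10,19] min(1,19)*9=9 best=234 → l++
[11,19] min(12,19)*8=96 best=234 → l++
[12,19] min(12,19)*7=84 best=234 → l++
[13,19] min(18,19)*6=108 best=234 → l++
[14,19] min(2,19)*5=10 best=234 → l++
[15,19] min(10,19)*4=40 best=234 → l++
[16,19] min(17,19)*3=51 best=234 → l++
[17,19] min(12,19)*2=24 best=234 → l++
[18,19] min(19,19)*1=19 best=234 → r--

max area = 234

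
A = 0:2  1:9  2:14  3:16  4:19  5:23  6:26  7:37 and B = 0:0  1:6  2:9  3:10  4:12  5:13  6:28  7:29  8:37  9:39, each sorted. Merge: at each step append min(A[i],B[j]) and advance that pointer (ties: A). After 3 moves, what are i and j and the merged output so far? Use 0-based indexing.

i=0 j=0: A[i]=2>B[j]=0 take 0, j++
i=0 j=1: A[i]=2<=B[j]=6 take 2, i++
i=1 j=1: A[i]=9>B[j]=6 take 6, j++

i=1, j=2, merged so far=[0, 2, 6]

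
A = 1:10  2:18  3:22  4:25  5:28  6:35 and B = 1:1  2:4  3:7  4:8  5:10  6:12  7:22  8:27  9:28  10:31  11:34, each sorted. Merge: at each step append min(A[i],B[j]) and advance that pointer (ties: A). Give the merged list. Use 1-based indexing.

[1, 4, 7, 8, 10, 10, 12, 18, 22, 22, 25, 27, 28, 28, 31, 34, 35]

[i=1,j=1] A[i]=10>B[j]=1 take 1 → j++
[i=1,j=2] A[i]=10>B[j]=4 take 4 → j++
[i=1,j=3] A[i]=10>B[j]=7 take 7 → j++
[i=1,j=4] A[i]=10>B[j]=8 take 8 → j++
[i=1,j=5] A[i]=10<=B[j]=10 take 10 → i++
[i=2,j=5] A[i]=18>B[j]=10 take 10 → j++
[i=2,j=6] A[i]=18>B[j]=12 take 12 → j++
[i=2,j=7] A[i]=18<=B[j]=22 take 18 → i++
[i=3,j=7] A[i]=22<=B[j]=22 take 22 → i++
[i=4,j=7] A[i]=25>B[j]=22 take 22 → j++
[i=4,j=8] A[i]=25<=B[j]=27 take 25 → i++
[i=5,j=8] A[i]=28>B[j]=27 take 27 → j++
[i=5,j=9] A[i]=28<=B[j]=28 take 28 → i++
[i=6,j=9] A[i]=35>B[j]=28 take 28 → j++
[i=6,j=10] A[i]=35>B[j]=31 take 31 → j++
[i=6,j=11] A[i]=35>B[j]=34 take 34 → j++
[i=6,j=12] B done, take A[i]=35 → i++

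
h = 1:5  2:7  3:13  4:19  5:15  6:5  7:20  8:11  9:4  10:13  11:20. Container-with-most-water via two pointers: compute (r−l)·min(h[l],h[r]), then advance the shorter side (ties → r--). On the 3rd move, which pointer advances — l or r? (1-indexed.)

l=1 r=11: min(5,20)*10=50 best=50 *, l++
l=2 r=11: min(7,20)*9=63 best=63 *, l++
l=3 r=11: min(13,20)*8=104 best=104 *, l++

l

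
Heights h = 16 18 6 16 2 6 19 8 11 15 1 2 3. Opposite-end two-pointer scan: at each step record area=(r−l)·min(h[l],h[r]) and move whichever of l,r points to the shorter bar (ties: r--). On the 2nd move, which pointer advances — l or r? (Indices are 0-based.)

[0,12] min(16,3)*12=36 best=36 * → r--
[0,11] min(16,2)*11=22 best=36 → r--

r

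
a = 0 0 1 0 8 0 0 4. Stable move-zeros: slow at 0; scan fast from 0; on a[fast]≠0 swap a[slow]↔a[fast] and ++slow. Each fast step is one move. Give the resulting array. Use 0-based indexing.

[1, 8, 4, 0, 0, 0, 0, 0]

(s=0,f=0) a[fast]=0 → fast++
(s=0,f=1) a[fast]=0 → fast++
(s=0,f=2) a[fast]=1≠0 swap→a[0]=1 → slow++,fast++
(s=1,f=3) a[fast]=0 → fast++
(s=1,f=4) a[fast]=8≠0 swap→a[1]=8 → slow++,fast++
(s=2,f=5) a[fast]=0 → fast++
(s=2,f=6) a[fast]=0 → fast++
(s=2,f=7) a[fast]=4≠0 swap→a[2]=4 → slow++,fast++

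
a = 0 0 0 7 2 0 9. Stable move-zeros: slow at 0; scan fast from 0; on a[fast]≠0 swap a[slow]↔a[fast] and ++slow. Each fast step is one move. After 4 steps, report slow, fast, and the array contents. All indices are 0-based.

slow=1, fast=4, a=[7, 0, 0, 0, 2, 0, 9]

(s=0,f=0) a[fast]=0 → fast++
(s=0,f=1) a[fast]=0 → fast++
(s=0,f=2) a[fast]=0 → fast++
(s=0,f=3) a[fast]=7≠0 swap→a[0]=7 → slow++,fast++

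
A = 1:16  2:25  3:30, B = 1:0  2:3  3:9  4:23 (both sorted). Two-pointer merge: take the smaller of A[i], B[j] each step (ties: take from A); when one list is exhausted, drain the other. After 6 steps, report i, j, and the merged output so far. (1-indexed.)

[i=1,j=1] A[i]=16>B[j]=0 take 0 → j++
[i=1,j=2] A[i]=16>B[j]=3 take 3 → j++
[i=1,j=3] A[i]=16>B[j]=9 take 9 → j++
[i=1,j=4] A[i]=16<=B[j]=23 take 16 → i++
[i=2,j=4] A[i]=25>B[j]=23 take 23 → j++
[i=2,j=5] B done, take A[i]=25 → i++

i=3, j=5, merged so far=[0, 3, 9, 16, 23, 25]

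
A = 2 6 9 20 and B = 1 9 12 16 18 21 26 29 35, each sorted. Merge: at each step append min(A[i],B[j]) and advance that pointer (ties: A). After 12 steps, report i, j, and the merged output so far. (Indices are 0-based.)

i=4, j=8, merged so far=[1, 2, 6, 9, 9, 12, 16, 18, 20, 21, 26, 29]

[i=0,j=0] A[i]=2>B[j]=1 take 1 → j++
[i=0,j=1] A[i]=2<=B[j]=9 take 2 → i++
[i=1,j=1] A[i]=6<=B[j]=9 take 6 → i++
[i=2,j=1] A[i]=9<=B[j]=9 take 9 → i++
[i=3,j=1] A[i]=20>B[j]=9 take 9 → j++
[i=3,j=2] A[i]=20>B[j]=12 take 12 → j++
[i=3,j=3] A[i]=20>B[j]=16 take 16 → j++
[i=3,j=4] A[i]=20>B[j]=18 take 18 → j++
[i=3,j=5] A[i]=20<=B[j]=21 take 20 → i++
[i=4,j=5] A done, take B[j]=21 → j++
[i=4,j=6] A done, take B[j]=26 → j++
[i=4,j=7] A done, take B[j]=29 → j++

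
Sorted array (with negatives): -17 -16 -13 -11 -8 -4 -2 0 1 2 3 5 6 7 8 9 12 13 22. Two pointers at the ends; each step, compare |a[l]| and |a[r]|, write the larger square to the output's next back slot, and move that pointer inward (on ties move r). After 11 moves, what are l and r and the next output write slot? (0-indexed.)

[0,18] |-17|<=|22| out[18]=484 → r--
[0,17] |-17|>|13| out[17]=289 → l++
[1,17] |-16|>|13| out[16]=256 → l++
[2,17] |-13|<=|13| out[15]=169 → r--
[2,16] |-13|>|12| out[14]=169 → l++
[3,16] |-11|<=|12| out[13]=144 → r--
[3,15] |-11|>|9| out[12]=121 → l++
[4,15] |-8|<=|9| out[11]=81 → r--
[4,14] |-8|<=|8| out[10]=64 → r--
[4,13] |-8|>|7| out[9]=64 → l++
[5,13] |-4|<=|7| out[8]=49 → r--

l=5, r=12, next write slot=7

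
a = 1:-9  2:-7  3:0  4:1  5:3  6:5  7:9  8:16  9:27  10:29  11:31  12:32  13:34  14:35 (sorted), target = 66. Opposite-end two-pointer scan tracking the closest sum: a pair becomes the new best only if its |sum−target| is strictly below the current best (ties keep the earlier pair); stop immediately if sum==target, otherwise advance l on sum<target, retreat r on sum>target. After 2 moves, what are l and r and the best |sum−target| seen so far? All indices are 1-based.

l=3, r=14, best |Δ|=38

l=1 r=14: -9+35=26 d=40 *, l++
l=2 r=14: -7+35=28 d=38 *, l++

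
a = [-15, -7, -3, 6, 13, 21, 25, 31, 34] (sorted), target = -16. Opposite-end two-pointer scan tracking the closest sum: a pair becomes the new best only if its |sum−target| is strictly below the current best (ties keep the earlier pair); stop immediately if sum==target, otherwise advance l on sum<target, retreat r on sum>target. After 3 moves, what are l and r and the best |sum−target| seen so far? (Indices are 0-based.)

l=0, r=5, best |Δ|=26

l=0 r=8: -15+34=19 d=35 *, r--
l=0 r=7: -15+31=16 d=32 *, r--
l=0 r=6: -15+25=10 d=26 *, r--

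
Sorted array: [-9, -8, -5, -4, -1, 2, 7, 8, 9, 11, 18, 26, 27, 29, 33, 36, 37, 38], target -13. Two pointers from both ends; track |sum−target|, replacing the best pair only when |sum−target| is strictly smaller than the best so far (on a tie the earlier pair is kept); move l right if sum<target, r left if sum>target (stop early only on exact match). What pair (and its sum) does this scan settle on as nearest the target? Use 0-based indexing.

l=0 r=17: -9+38=29 d=42 *, r--
l=0 r=16: -9+37=28 d=41 *, r--
l=0 r=15: -9+36=27 d=40 *, r--
l=0 r=14: -9+33=24 d=37 *, r--
l=0 r=13: -9+29=20 d=33 *, r--
l=0 r=12: -9+27=18 d=31 *, r--
l=0 r=11: -9+26=17 d=30 *, r--
l=0 r=10: -9+18=9 d=22 *, r--
l=0 r=9: -9+11=2 d=15 *, r--
l=0 r=8: -9+9=0 d=13 *, r--
l=0 r=7: -9+8=-1 d=12 *, r--
l=0 r=6: -9+7=-2 d=11 *, r--
l=0 r=5: -9+2=-7 d=6 *, r--
l=0 r=4: -9+-1=-10 d=3 *, r--
l=0 r=3: -9+-4=-13 d=0 *, stop

pair (-9, -4) with sum -13 (|Δ|=0)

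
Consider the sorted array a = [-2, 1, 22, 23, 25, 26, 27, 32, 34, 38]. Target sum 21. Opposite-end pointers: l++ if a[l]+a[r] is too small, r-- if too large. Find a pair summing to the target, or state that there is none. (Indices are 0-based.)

(-2, 23)

[0,9] -2+38=36 >21 → r--
[0,8] -2+34=32 >21 → r--
[0,7] -2+32=30 >21 → r--
[0,6] -2+27=25 >21 → r--
[0,5] -2+26=24 >21 → r--
[0,4] -2+25=23 >21 → r--
[0,3] -2+23=21 → found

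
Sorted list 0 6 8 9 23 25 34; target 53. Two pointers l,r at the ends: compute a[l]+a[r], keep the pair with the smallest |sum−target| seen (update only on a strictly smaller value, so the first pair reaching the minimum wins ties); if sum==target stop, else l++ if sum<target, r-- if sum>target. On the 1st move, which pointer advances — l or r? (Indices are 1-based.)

[1,7] 0+34=34 d=19 * → l++

l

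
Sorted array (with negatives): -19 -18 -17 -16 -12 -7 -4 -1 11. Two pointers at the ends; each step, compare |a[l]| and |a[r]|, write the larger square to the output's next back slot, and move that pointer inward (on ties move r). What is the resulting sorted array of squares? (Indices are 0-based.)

[0,8] |-19|>|11| out[8]=361 → l++
[1,8] |-18|>|11| out[7]=324 → l++
[2,8] |-17|>|11| out[6]=289 → l++
[3,8] |-16|>|11| out[5]=256 → l++
[4,8] |-12|>|11| out[4]=144 → l++
[5,8] |-7|<=|11| out[3]=121 → r--
[5,7] |-7|>|-1| out[2]=49 → l++
[6,7] |-4|>|-1| out[1]=16 → l++
[7,7] |-1|<=|-1| out[0]=1 → r--

[1, 16, 49, 121, 144, 256, 289, 324, 361]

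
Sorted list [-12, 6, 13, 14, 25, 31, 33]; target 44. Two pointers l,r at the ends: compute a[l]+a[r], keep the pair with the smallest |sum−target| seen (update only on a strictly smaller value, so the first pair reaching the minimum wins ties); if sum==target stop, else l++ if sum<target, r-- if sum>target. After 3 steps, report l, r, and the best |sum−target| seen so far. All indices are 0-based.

[0,6] -12+33=21 d=23 * → l++
[1,6] 6+33=39 d=5 * → l++
[2,6] 13+33=46 d=2 * → r--

l=2, r=5, best |Δ|=2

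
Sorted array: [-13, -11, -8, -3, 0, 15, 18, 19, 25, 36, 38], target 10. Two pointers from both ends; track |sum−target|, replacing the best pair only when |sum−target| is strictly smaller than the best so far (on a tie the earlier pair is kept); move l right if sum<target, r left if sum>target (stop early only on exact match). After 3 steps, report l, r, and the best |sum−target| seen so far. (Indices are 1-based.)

l=1 r=11: -13+38=25 d=15 *, r--
l=1 r=10: -13+36=23 d=13 *, r--
l=1 r=9: -13+25=12 d=2 *, r--

l=1, r=8, best |Δ|=2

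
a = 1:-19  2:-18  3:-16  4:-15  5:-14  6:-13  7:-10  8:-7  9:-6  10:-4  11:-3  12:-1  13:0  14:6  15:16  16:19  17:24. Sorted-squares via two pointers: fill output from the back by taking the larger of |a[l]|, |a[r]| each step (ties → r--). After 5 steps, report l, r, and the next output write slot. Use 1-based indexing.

l=3, r=14, next write slot=12

[1,17] |-19|<=|24| out[17]=576 → r--
[1,16] |-19|<=|19| out[16]=361 → r--
[1,15] |-19|>|16| out[15]=361 → l++
[2,15] |-18|>|16| out[14]=324 → l++
[3,15] |-16|<=|16| out[13]=256 → r--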